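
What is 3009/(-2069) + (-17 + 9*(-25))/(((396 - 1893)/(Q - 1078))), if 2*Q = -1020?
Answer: -799612897/3097293 ≈ -258.17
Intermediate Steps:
Q = -510 (Q = (½)*(-1020) = -510)
3009/(-2069) + (-17 + 9*(-25))/(((396 - 1893)/(Q - 1078))) = 3009/(-2069) + (-17 + 9*(-25))/(((396 - 1893)/(-510 - 1078))) = 3009*(-1/2069) + (-17 - 225)/((-1497/(-1588))) = -3009/2069 - 242/((-1497*(-1/1588))) = -3009/2069 - 242/1497/1588 = -3009/2069 - 242*1588/1497 = -3009/2069 - 384296/1497 = -799612897/3097293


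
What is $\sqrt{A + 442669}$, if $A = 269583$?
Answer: $2 \sqrt{178063} \approx 843.95$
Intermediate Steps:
$\sqrt{A + 442669} = \sqrt{269583 + 442669} = \sqrt{712252} = 2 \sqrt{178063}$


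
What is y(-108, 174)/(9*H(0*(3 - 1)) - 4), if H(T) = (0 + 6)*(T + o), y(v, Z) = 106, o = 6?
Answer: 53/160 ≈ 0.33125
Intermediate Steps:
H(T) = 36 + 6*T (H(T) = (0 + 6)*(T + 6) = 6*(6 + T) = 36 + 6*T)
y(-108, 174)/(9*H(0*(3 - 1)) - 4) = 106/(9*(36 + 6*(0*(3 - 1))) - 4) = 106/(9*(36 + 6*(0*2)) - 4) = 106/(9*(36 + 6*0) - 4) = 106/(9*(36 + 0) - 4) = 106/(9*36 - 4) = 106/(324 - 4) = 106/320 = 106*(1/320) = 53/160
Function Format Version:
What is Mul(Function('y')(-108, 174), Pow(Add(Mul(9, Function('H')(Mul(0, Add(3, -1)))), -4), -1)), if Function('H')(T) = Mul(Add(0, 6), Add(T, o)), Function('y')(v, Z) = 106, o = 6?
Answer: Rational(53, 160) ≈ 0.33125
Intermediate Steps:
Function('H')(T) = Add(36, Mul(6, T)) (Function('H')(T) = Mul(Add(0, 6), Add(T, 6)) = Mul(6, Add(6, T)) = Add(36, Mul(6, T)))
Mul(Function('y')(-108, 174), Pow(Add(Mul(9, Function('H')(Mul(0, Add(3, -1)))), -4), -1)) = Mul(106, Pow(Add(Mul(9, Add(36, Mul(6, Mul(0, Add(3, -1))))), -4), -1)) = Mul(106, Pow(Add(Mul(9, Add(36, Mul(6, Mul(0, 2)))), -4), -1)) = Mul(106, Pow(Add(Mul(9, Add(36, Mul(6, 0))), -4), -1)) = Mul(106, Pow(Add(Mul(9, Add(36, 0)), -4), -1)) = Mul(106, Pow(Add(Mul(9, 36), -4), -1)) = Mul(106, Pow(Add(324, -4), -1)) = Mul(106, Pow(320, -1)) = Mul(106, Rational(1, 320)) = Rational(53, 160)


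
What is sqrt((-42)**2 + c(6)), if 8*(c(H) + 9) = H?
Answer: sqrt(7023)/2 ≈ 41.902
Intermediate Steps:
c(H) = -9 + H/8
sqrt((-42)**2 + c(6)) = sqrt((-42)**2 + (-9 + (1/8)*6)) = sqrt(1764 + (-9 + 3/4)) = sqrt(1764 - 33/4) = sqrt(7023/4) = sqrt(7023)/2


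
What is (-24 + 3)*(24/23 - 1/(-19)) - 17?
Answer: -17488/437 ≈ -40.018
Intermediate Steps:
(-24 + 3)*(24/23 - 1/(-19)) - 17 = -21*(24*(1/23) - 1*(-1/19)) - 17 = -21*(24/23 + 1/19) - 17 = -21*479/437 - 17 = -10059/437 - 17 = -17488/437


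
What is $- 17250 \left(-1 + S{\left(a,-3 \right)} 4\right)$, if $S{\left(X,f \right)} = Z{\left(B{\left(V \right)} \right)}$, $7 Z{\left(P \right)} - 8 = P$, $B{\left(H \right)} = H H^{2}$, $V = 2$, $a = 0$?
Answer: $- \frac{983250}{7} \approx -1.4046 \cdot 10^{5}$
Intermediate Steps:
$B{\left(H \right)} = H^{3}$
$Z{\left(P \right)} = \frac{8}{7} + \frac{P}{7}$
$S{\left(X,f \right)} = \frac{16}{7}$ ($S{\left(X,f \right)} = \frac{8}{7} + \frac{2^{3}}{7} = \frac{8}{7} + \frac{1}{7} \cdot 8 = \frac{8}{7} + \frac{8}{7} = \frac{16}{7}$)
$- 17250 \left(-1 + S{\left(a,-3 \right)} 4\right) = - 17250 \left(-1 + \frac{16}{7} \cdot 4\right) = - 17250 \left(-1 + \frac{64}{7}\right) = \left(-17250\right) \frac{57}{7} = - \frac{983250}{7}$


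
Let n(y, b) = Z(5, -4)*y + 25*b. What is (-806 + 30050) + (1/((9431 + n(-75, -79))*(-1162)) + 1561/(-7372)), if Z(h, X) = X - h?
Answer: 1018448447822291/34826146292 ≈ 29244.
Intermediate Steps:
n(y, b) = -9*y + 25*b (n(y, b) = (-4 - 1*5)*y + 25*b = (-4 - 5)*y + 25*b = -9*y + 25*b)
(-806 + 30050) + (1/((9431 + n(-75, -79))*(-1162)) + 1561/(-7372)) = (-806 + 30050) + (1/((9431 + (-9*(-75) + 25*(-79)))*(-1162)) + 1561/(-7372)) = 29244 + (-1/1162/(9431 + (675 - 1975)) + 1561*(-1/7372)) = 29244 + (-1/1162/(9431 - 1300) - 1561/7372) = 29244 + (-1/1162/8131 - 1561/7372) = 29244 + ((1/8131)*(-1/1162) - 1561/7372) = 29244 + (-1/9448222 - 1561/7372) = 29244 - 7374340957/34826146292 = 1018448447822291/34826146292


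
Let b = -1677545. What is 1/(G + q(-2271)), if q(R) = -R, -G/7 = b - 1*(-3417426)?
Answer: -1/12176896 ≈ -8.2123e-8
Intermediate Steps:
G = -12179167 (G = -7*(-1677545 - 1*(-3417426)) = -7*(-1677545 + 3417426) = -7*1739881 = -12179167)
1/(G + q(-2271)) = 1/(-12179167 - 1*(-2271)) = 1/(-12179167 + 2271) = 1/(-12176896) = -1/12176896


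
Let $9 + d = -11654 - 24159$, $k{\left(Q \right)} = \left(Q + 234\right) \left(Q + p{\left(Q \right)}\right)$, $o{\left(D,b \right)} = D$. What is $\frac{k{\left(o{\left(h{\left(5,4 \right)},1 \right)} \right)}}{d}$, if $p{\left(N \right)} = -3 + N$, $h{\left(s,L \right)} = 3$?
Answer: $- \frac{711}{35822} \approx -0.019848$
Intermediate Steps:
$k{\left(Q \right)} = \left(-3 + 2 Q\right) \left(234 + Q\right)$ ($k{\left(Q \right)} = \left(Q + 234\right) \left(Q + \left(-3 + Q\right)\right) = \left(234 + Q\right) \left(-3 + 2 Q\right) = \left(-3 + 2 Q\right) \left(234 + Q\right)$)
$d = -35822$ ($d = -9 - 35813 = -35822$)
$\frac{k{\left(o{\left(h{\left(5,4 \right)},1 \right)} \right)}}{d} = \frac{-702 + 2 \cdot 3^{2} + 465 \cdot 3}{-35822} = \left(-702 + 2 \cdot 9 + 1395\right) \left(- \frac{1}{35822}\right) = \left(-702 + 18 + 1395\right) \left(- \frac{1}{35822}\right) = 711 \left(- \frac{1}{35822}\right) = - \frac{711}{35822}$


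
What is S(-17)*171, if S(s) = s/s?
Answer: 171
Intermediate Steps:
S(s) = 1
S(-17)*171 = 1*171 = 171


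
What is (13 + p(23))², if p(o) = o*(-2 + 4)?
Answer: 3481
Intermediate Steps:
p(o) = 2*o (p(o) = o*2 = 2*o)
(13 + p(23))² = (13 + 2*23)² = (13 + 46)² = 59² = 3481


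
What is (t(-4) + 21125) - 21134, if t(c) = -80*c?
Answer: 311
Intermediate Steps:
(t(-4) + 21125) - 21134 = (-80*(-4) + 21125) - 21134 = (320 + 21125) - 21134 = 21445 - 21134 = 311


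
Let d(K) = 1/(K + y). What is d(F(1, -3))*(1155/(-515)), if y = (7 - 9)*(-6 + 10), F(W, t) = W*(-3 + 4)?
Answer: 33/103 ≈ 0.32039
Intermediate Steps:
F(W, t) = W (F(W, t) = W*1 = W)
y = -8 (y = -2*4 = -8)
d(K) = 1/(-8 + K) (d(K) = 1/(K - 8) = 1/(-8 + K))
d(F(1, -3))*(1155/(-515)) = (1155/(-515))/(-8 + 1) = (1155*(-1/515))/(-7) = -1/7*(-231/103) = 33/103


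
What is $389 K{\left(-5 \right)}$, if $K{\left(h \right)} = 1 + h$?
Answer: $-1556$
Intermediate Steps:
$389 K{\left(-5 \right)} = 389 \left(1 - 5\right) = 389 \left(-4\right) = -1556$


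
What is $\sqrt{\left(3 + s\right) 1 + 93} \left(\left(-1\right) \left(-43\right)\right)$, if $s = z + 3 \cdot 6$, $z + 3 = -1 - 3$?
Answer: $43 \sqrt{107} \approx 444.8$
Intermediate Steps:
$z = -7$ ($z = -3 - 4 = -7$)
$s = 11$ ($s = -7 + 3 \cdot 6 = -7 + 18 = 11$)
$\sqrt{\left(3 + s\right) 1 + 93} \left(\left(-1\right) \left(-43\right)\right) = \sqrt{\left(3 + 11\right) 1 + 93} \left(\left(-1\right) \left(-43\right)\right) = \sqrt{14 \cdot 1 + 93} \cdot 43 = \sqrt{14 + 93} \cdot 43 = \sqrt{107} \cdot 43 = 43 \sqrt{107}$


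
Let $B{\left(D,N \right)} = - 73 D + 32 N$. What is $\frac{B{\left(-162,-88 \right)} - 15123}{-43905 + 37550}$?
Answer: $\frac{6113}{6355} \approx 0.96192$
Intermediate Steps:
$\frac{B{\left(-162,-88 \right)} - 15123}{-43905 + 37550} = \frac{\left(\left(-73\right) \left(-162\right) + 32 \left(-88\right)\right) - 15123}{-43905 + 37550} = \frac{\left(11826 - 2816\right) - 15123}{-6355} = \left(9010 - 15123\right) \left(- \frac{1}{6355}\right) = \left(-6113\right) \left(- \frac{1}{6355}\right) = \frac{6113}{6355}$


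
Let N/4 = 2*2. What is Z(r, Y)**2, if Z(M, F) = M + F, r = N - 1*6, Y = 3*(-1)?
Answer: 49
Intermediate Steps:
N = 16 (N = 4*(2*2) = 4*4 = 16)
Y = -3
r = 10 (r = 16 - 1*6 = 16 - 6 = 10)
Z(M, F) = F + M
Z(r, Y)**2 = (-3 + 10)**2 = 7**2 = 49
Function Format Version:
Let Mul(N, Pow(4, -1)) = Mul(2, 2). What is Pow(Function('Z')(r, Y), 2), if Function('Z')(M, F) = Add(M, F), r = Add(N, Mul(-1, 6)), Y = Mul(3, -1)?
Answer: 49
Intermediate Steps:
N = 16 (N = Mul(4, Mul(2, 2)) = Mul(4, 4) = 16)
Y = -3
r = 10 (r = Add(16, Mul(-1, 6)) = Add(16, -6) = 10)
Function('Z')(M, F) = Add(F, M)
Pow(Function('Z')(r, Y), 2) = Pow(Add(-3, 10), 2) = Pow(7, 2) = 49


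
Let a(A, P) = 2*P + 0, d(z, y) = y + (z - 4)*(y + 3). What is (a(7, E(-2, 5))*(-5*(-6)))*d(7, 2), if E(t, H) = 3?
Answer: 3060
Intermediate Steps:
d(z, y) = y + (-4 + z)*(3 + y)
a(A, P) = 2*P
(a(7, E(-2, 5))*(-5*(-6)))*d(7, 2) = ((2*3)*(-5*(-6)))*(-12 - 3*2 + 3*7 + 2*7) = (6*30)*(-12 - 6 + 21 + 14) = 180*17 = 3060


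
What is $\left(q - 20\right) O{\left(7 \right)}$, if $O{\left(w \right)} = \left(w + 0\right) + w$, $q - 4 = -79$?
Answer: $-1330$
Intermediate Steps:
$q = -75$ ($q = 4 - 79 = -75$)
$O{\left(w \right)} = 2 w$ ($O{\left(w \right)} = w + w = 2 w$)
$\left(q - 20\right) O{\left(7 \right)} = \left(-75 - 20\right) 2 \cdot 7 = \left(-95\right) 14 = -1330$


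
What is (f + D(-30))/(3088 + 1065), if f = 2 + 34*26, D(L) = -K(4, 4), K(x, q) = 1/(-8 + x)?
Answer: 3545/16612 ≈ 0.21340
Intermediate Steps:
D(L) = 1/4 (D(L) = -1/(-8 + 4) = -1/(-4) = -1*(-1/4) = 1/4)
f = 886 (f = 2 + 884 = 886)
(f + D(-30))/(3088 + 1065) = (886 + 1/4)/(3088 + 1065) = (3545/4)/4153 = (3545/4)*(1/4153) = 3545/16612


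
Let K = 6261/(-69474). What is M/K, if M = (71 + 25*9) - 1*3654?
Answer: 77764564/2087 ≈ 37261.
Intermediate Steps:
K = -2087/23158 (K = 6261*(-1/69474) = -2087/23158 ≈ -0.090120)
M = -3358 (M = (71 + 225) - 3654 = 296 - 3654 = -3358)
M/K = -3358/(-2087/23158) = -3358*(-23158/2087) = 77764564/2087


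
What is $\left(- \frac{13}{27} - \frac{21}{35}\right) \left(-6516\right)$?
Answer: $\frac{105704}{15} \approx 7046.9$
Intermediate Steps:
$\left(- \frac{13}{27} - \frac{21}{35}\right) \left(-6516\right) = \left(\left(-13\right) \frac{1}{27} - \frac{3}{5}\right) \left(-6516\right) = \left(- \frac{13}{27} - \frac{3}{5}\right) \left(-6516\right) = \left(- \frac{146}{135}\right) \left(-6516\right) = \frac{105704}{15}$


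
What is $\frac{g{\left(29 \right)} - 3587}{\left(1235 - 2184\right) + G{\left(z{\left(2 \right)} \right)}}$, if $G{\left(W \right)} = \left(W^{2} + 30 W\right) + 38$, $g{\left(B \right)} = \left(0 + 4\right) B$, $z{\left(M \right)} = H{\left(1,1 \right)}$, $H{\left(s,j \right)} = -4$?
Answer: $\frac{3471}{1015} \approx 3.4197$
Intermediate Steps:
$z{\left(M \right)} = -4$
$g{\left(B \right)} = 4 B$
$G{\left(W \right)} = 38 + W^{2} + 30 W$
$\frac{g{\left(29 \right)} - 3587}{\left(1235 - 2184\right) + G{\left(z{\left(2 \right)} \right)}} = \frac{4 \cdot 29 - 3587}{\left(1235 - 2184\right) + \left(38 + \left(-4\right)^{2} + 30 \left(-4\right)\right)} = \frac{116 - 3587}{\left(1235 - 2184\right) + \left(38 + 16 - 120\right)} = - \frac{3471}{-949 - 66} = - \frac{3471}{-1015} = \left(-3471\right) \left(- \frac{1}{1015}\right) = \frac{3471}{1015}$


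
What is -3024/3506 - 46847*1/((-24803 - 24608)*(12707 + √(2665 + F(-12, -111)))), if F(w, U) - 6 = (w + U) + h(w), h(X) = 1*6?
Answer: -12061936942857203/13985717444752485 - 46847*√2554/7978161691245 ≈ -0.86245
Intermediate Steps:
h(X) = 6
F(w, U) = 12 + U + w (F(w, U) = 6 + ((w + U) + 6) = 6 + ((U + w) + 6) = 6 + (6 + U + w) = 12 + U + w)
-3024/3506 - 46847*1/((-24803 - 24608)*(12707 + √(2665 + F(-12, -111)))) = -3024/3506 - 46847*1/((-24803 - 24608)*(12707 + √(2665 + (12 - 111 - 12)))) = -3024*1/3506 - 46847*(-1/(49411*(12707 + √(2665 - 111)))) = -1512/1753 - 46847*(-1/(49411*(12707 + √2554))) = -1512/1753 - 46847/(-627865577 - 49411*√2554)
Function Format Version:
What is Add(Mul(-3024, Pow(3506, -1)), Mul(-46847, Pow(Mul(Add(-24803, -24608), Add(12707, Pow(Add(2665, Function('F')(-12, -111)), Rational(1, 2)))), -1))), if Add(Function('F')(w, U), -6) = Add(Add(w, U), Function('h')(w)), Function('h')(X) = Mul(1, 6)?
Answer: Add(Rational(-12061936942857203, 13985717444752485), Mul(Rational(-46847, 7978161691245), Pow(2554, Rational(1, 2)))) ≈ -0.86245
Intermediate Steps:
Function('h')(X) = 6
Function('F')(w, U) = Add(12, U, w) (Function('F')(w, U) = Add(6, Add(Add(w, U), 6)) = Add(6, Add(Add(U, w), 6)) = Add(6, Add(6, U, w)) = Add(12, U, w))
Add(Mul(-3024, Pow(3506, -1)), Mul(-46847, Pow(Mul(Add(-24803, -24608), Add(12707, Pow(Add(2665, Function('F')(-12, -111)), Rational(1, 2)))), -1))) = Add(Mul(-3024, Pow(3506, -1)), Mul(-46847, Pow(Mul(Add(-24803, -24608), Add(12707, Pow(Add(2665, Add(12, -111, -12)), Rational(1, 2)))), -1))) = Add(Mul(-3024, Rational(1, 3506)), Mul(-46847, Pow(Mul(-49411, Add(12707, Pow(Add(2665, -111), Rational(1, 2)))), -1))) = Add(Rational(-1512, 1753), Mul(-46847, Pow(Mul(-49411, Add(12707, Pow(2554, Rational(1, 2)))), -1))) = Add(Rational(-1512, 1753), Mul(-46847, Pow(Add(-627865577, Mul(-49411, Pow(2554, Rational(1, 2)))), -1)))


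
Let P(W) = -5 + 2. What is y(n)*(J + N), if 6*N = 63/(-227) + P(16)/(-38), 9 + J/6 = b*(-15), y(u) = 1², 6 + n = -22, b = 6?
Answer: -10248259/17252 ≈ -594.03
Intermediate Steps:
n = -28 (n = -6 - 22 = -28)
y(u) = 1
P(W) = -3
J = -594 (J = -54 + 6*(6*(-15)) = -54 + 6*(-90) = -54 - 540 = -594)
N = -571/17252 (N = (63/(-227) - 3/(-38))/6 = (63*(-1/227) - 3*(-1/38))/6 = (-63/227 + 3/38)/6 = (⅙)*(-1713/8626) = -571/17252 ≈ -0.033098)
y(n)*(J + N) = 1*(-594 - 571/17252) = 1*(-10248259/17252) = -10248259/17252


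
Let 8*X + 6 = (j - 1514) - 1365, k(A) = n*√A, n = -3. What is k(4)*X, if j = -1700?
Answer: 13755/4 ≈ 3438.8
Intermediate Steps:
k(A) = -3*√A
X = -4585/8 (X = -¾ + ((-1700 - 1514) - 1365)/8 = -¾ + (-3214 - 1365)/8 = -¾ + (⅛)*(-4579) = -¾ - 4579/8 = -4585/8 ≈ -573.13)
k(4)*X = -3*√4*(-4585/8) = -3*2*(-4585/8) = -6*(-4585/8) = 13755/4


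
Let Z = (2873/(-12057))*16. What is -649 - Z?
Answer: -7779025/12057 ≈ -645.19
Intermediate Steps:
Z = -45968/12057 (Z = (2873*(-1/12057))*16 = -2873/12057*16 = -45968/12057 ≈ -3.8126)
-649 - Z = -649 - 1*(-45968/12057) = -649 + 45968/12057 = -7779025/12057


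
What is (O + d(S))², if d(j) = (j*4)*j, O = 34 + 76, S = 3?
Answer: 21316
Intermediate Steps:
O = 110
d(j) = 4*j² (d(j) = (4*j)*j = 4*j²)
(O + d(S))² = (110 + 4*3²)² = (110 + 4*9)² = (110 + 36)² = 146² = 21316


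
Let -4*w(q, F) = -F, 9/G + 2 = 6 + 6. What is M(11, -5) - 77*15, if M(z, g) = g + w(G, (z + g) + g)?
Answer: -4639/4 ≈ -1159.8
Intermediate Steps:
G = 9/10 (G = 9/(-2 + (6 + 6)) = 9/(-2 + 12) = 9/10 ≈ 0.90000)
w(q, F) = F/4 (w(q, F) = -(-1)*F/4 = F/4)
M(z, g) = z/4 + 3*g/2 (M(z, g) = g + ((z + g) + g)/4 = g + ((g + z) + g)/4 = g + (z + 2*g)/4 = g + (g/2 + z/4) = z/4 + 3*g/2)
M(11, -5) - 77*15 = ((¼)*11 + (3/2)*(-5)) - 77*15 = (11/4 - 15/2) - 1155 = -19/4 - 1155 = -4639/4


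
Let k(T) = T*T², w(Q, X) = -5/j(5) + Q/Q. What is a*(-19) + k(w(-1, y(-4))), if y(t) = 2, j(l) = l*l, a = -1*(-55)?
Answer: -130561/125 ≈ -1044.5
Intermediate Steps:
a = 55
j(l) = l²
w(Q, X) = ⅘ (w(Q, X) = -5/(5²) + Q/Q = -5/25 + 1 = -5*1/25 + 1 = -⅕ + 1 = ⅘)
k(T) = T³
a*(-19) + k(w(-1, y(-4))) = 55*(-19) + (⅘)³ = -1045 + 64/125 = -130561/125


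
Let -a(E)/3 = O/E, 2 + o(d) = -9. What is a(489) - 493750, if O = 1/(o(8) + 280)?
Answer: -21649456251/43847 ≈ -4.9375e+5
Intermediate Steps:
o(d) = -11 (o(d) = -2 - 9 = -11)
O = 1/269 (O = 1/(-11 + 280) = 1/269 ≈ 0.0037175)
a(E) = -3/(269*E)
a(489) - 493750 = -3/269/489 - 493750 = -3/269*1/489 - 493750 = -1/43847 - 493750 = -21649456251/43847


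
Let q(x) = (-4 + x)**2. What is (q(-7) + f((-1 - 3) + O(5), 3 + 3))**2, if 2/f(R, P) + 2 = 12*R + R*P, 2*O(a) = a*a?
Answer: 333902529/22801 ≈ 14644.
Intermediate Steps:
O(a) = a**2/2 (O(a) = (a*a)/2 = a**2/2)
f(R, P) = 2/(-2 + 12*R + P*R) (f(R, P) = 2/(-2 + (12*R + R*P)) = 2/(-2 + (12*R + P*R)) = 2/(-2 + 12*R + P*R))
(q(-7) + f((-1 - 3) + O(5), 3 + 3))**2 = ((-4 - 7)**2 + 2/(-2 + 12*((-1 - 3) + (1/2)*5**2) + (3 + 3)*((-1 - 3) + (1/2)*5**2)))**2 = ((-11)**2 + 2/(-2 + 12*(-4 + (1/2)*25) + 6*(-4 + (1/2)*25)))**2 = (121 + 2/(-2 + 12*(-4 + 25/2) + 6*(-4 + 25/2)))**2 = (121 + 2/(-2 + 12*(17/2) + 6*(17/2)))**2 = (121 + 2/(-2 + 102 + 51))**2 = (121 + 2/151)**2 = (18273/151)**2 = 333902529/22801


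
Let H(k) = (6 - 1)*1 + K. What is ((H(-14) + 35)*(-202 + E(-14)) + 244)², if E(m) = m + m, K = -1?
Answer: 76143076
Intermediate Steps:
E(m) = 2*m
H(k) = 4 (H(k) = (6 - 1)*1 - 1 = 5*1 - 1 = 5 - 1 = 4)
((H(-14) + 35)*(-202 + E(-14)) + 244)² = ((4 + 35)*(-202 + 2*(-14)) + 244)² = (39*(-202 - 28) + 244)² = (39*(-230) + 244)² = (-8970 + 244)² = (-8726)² = 76143076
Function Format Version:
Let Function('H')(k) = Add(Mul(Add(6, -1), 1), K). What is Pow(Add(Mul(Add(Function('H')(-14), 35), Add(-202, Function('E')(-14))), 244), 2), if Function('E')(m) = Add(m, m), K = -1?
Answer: 76143076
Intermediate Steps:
Function('E')(m) = Mul(2, m)
Function('H')(k) = 4 (Function('H')(k) = Add(Mul(Add(6, -1), 1), -1) = Add(Mul(5, 1), -1) = Add(5, -1) = 4)
Pow(Add(Mul(Add(Function('H')(-14), 35), Add(-202, Function('E')(-14))), 244), 2) = Pow(Add(Mul(Add(4, 35), Add(-202, Mul(2, -14))), 244), 2) = Pow(Add(Mul(39, Add(-202, -28)), 244), 2) = Pow(Add(Mul(39, -230), 244), 2) = Pow(Add(-8970, 244), 2) = Pow(-8726, 2) = 76143076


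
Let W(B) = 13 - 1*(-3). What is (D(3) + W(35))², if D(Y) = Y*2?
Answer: 484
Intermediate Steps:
W(B) = 16 (W(B) = 13 + 3 = 16)
D(Y) = 2*Y
(D(3) + W(35))² = (2*3 + 16)² = (6 + 16)² = 22² = 484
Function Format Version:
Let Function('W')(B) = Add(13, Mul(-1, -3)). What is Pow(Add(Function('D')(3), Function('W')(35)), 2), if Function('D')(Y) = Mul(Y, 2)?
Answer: 484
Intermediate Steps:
Function('W')(B) = 16 (Function('W')(B) = Add(13, 3) = 16)
Function('D')(Y) = Mul(2, Y)
Pow(Add(Function('D')(3), Function('W')(35)), 2) = Pow(Add(Mul(2, 3), 16), 2) = Pow(Add(6, 16), 2) = Pow(22, 2) = 484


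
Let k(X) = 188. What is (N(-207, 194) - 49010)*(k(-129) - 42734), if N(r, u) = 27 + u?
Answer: 2075776794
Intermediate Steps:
(N(-207, 194) - 49010)*(k(-129) - 42734) = ((27 + 194) - 49010)*(188 - 42734) = (221 - 49010)*(-42546) = -48789*(-42546) = 2075776794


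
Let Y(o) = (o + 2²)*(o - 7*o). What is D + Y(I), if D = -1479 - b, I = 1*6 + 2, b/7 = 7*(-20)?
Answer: -1075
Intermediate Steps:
b = -980 (b = 7*(7*(-20)) = 7*(-140) = -980)
I = 8 (I = 6 + 2 = 8)
Y(o) = -6*o*(4 + o) (Y(o) = (o + 4)*(-6*o) = (4 + o)*(-6*o) = -6*o*(4 + o))
D = -499 (D = -1479 - 1*(-980) = -1479 + 980 = -499)
D + Y(I) = -499 - 6*8*(4 + 8) = -499 - 6*8*12 = -499 - 576 = -1075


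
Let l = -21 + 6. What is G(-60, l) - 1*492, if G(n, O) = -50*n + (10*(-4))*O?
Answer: 3108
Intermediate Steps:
l = -15
G(n, O) = -50*n - 40*O
G(-60, l) - 1*492 = (-50*(-60) - 40*(-15)) - 1*492 = (3000 + 600) - 492 = 3600 - 492 = 3108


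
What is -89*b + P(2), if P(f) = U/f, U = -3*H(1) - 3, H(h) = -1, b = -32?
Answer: 2848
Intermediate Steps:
U = 0 (U = -3*(-1) - 3 = 3 - 3 = 0)
P(f) = 0 (P(f) = 0/f = 0)
-89*b + P(2) = -89*(-32) + 0 = 2848 + 0 = 2848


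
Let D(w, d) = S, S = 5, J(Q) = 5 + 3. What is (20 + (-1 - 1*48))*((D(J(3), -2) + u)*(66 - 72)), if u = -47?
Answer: -7308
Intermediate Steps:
J(Q) = 8
D(w, d) = 5
(20 + (-1 - 1*48))*((D(J(3), -2) + u)*(66 - 72)) = (20 + (-1 - 1*48))*((5 - 47)*(66 - 72)) = (20 + (-1 - 48))*(-42*(-6)) = (20 - 49)*252 = -29*252 = -7308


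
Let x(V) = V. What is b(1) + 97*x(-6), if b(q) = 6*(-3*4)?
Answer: -654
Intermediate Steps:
b(q) = -72 (b(q) = 6*(-12) = -72)
b(1) + 97*x(-6) = -72 + 97*(-6) = -72 - 582 = -654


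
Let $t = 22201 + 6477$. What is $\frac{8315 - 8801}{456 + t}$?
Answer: $- \frac{243}{14567} \approx -0.016682$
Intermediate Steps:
$t = 28678$
$\frac{8315 - 8801}{456 + t} = \frac{8315 - 8801}{456 + 28678} = - \frac{486}{29134} = \left(-486\right) \frac{1}{29134} = - \frac{243}{14567}$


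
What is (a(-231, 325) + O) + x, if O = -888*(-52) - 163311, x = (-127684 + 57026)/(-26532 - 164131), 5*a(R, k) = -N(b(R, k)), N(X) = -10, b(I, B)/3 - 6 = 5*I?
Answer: -22332858521/190663 ≈ -1.1713e+5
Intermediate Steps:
b(I, B) = 18 + 15*I (b(I, B) = 18 + 3*(5*I) = 18 + 15*I)
a(R, k) = 2 (a(R, k) = (-1*(-10))/5 = (⅕)*10 = 2)
x = 70658/190663 (x = -70658/(-190663) = -70658*(-1/190663) = 70658/190663 ≈ 0.37059)
O = -117135 (O = 46176 - 163311 = -117135)
(a(-231, 325) + O) + x = (2 - 117135) + 70658/190663 = -117133 + 70658/190663 = -22332858521/190663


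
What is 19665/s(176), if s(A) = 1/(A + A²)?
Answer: 612604080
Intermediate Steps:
19665/s(176) = 19665/((1/(176*(1 + 176)))) = 19665/(((1/176)/177)) = 19665/(((1/176)*(1/177))) = 19665/(1/31152) = 19665*31152 = 612604080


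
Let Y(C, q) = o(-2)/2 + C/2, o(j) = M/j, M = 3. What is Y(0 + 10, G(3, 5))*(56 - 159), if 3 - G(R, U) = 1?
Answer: -1751/4 ≈ -437.75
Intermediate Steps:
G(R, U) = 2 (G(R, U) = 3 - 1*1 = 3 - 1 = 2)
o(j) = 3/j
Y(C, q) = -3/4 + C/2 (Y(C, q) = (3/(-2))/2 + C/2 = (3*(-1/2))*(1/2) + C*(1/2) = -3/2*1/2 + C/2 = -3/4 + C/2)
Y(0 + 10, G(3, 5))*(56 - 159) = (-3/4 + (0 + 10)/2)*(56 - 159) = (-3/4 + (1/2)*10)*(-103) = (-3/4 + 5)*(-103) = (17/4)*(-103) = -1751/4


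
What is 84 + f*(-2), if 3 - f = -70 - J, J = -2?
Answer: -58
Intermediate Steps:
f = 71 (f = 3 - (-70 - 1*(-2)) = 3 - (-70 + 2) = 3 - 1*(-68) = 3 + 68 = 71)
84 + f*(-2) = 84 + 71*(-2) = 84 - 142 = -58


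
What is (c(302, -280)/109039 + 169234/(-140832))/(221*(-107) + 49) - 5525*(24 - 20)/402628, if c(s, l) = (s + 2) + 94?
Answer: -58831496778136505/1072811620360341792 ≈ -0.054839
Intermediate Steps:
c(s, l) = 96 + s (c(s, l) = (2 + s) + 94 = 96 + s)
(c(302, -280)/109039 + 169234/(-140832))/(221*(-107) + 49) - 5525*(24 - 20)/402628 = ((96 + 302)/109039 + 169234/(-140832))/(221*(-107) + 49) - 5525*(24 - 20)/402628 = (398*(1/109039) + 169234*(-1/140832))/(-23647 + 49) - 5525*4*(1/402628) = (398/109039 - 84617/70416)/(-23598) - 22100*1/402628 = -9198527495/7678090224*(-1/23598) - 325/5921 = 9198527495/181187573105952 - 325/5921 = -58831496778136505/1072811620360341792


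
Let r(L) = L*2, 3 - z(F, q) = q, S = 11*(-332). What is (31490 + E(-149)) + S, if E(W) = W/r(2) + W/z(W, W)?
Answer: 4225565/152 ≈ 27800.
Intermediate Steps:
S = -3652
z(F, q) = 3 - q
r(L) = 2*L
E(W) = W/4 + W/(3 - W) (E(W) = W/((2*2)) + W/(3 - W) = W/4 + W/(3 - W))
(31490 + E(-149)) + S = (31490 + (1/4)*(-149)*(-7 - 149)/(-3 - 149)) - 3652 = (31490 + (1/4)*(-149)*(-156)/(-152)) - 3652 = (31490 + (1/4)*(-149)*(-1/152)*(-156)) - 3652 = (31490 - 5811/152) - 3652 = 4780669/152 - 3652 = 4225565/152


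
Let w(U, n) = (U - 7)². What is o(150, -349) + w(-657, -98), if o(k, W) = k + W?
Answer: 440697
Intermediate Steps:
w(U, n) = (-7 + U)²
o(k, W) = W + k
o(150, -349) + w(-657, -98) = (-349 + 150) + (-7 - 657)² = -199 + (-664)² = -199 + 440896 = 440697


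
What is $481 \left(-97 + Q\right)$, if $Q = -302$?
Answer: $-191919$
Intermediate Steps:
$481 \left(-97 + Q\right) = 481 \left(-97 - 302\right) = 481 \left(-399\right) = -191919$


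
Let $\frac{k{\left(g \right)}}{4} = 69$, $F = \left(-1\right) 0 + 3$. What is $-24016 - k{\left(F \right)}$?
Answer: $-24292$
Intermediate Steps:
$F = 3$ ($F = 0 + 3 = 3$)
$k{\left(g \right)} = 276$ ($k{\left(g \right)} = 4 \cdot 69 = 276$)
$-24016 - k{\left(F \right)} = -24016 - 276 = -24292$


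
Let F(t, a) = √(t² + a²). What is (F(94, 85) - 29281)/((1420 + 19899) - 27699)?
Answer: 29281/6380 - √16061/6380 ≈ 4.5696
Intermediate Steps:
F(t, a) = √(a² + t²)
(F(94, 85) - 29281)/((1420 + 19899) - 27699) = (√(85² + 94²) - 29281)/((1420 + 19899) - 27699) = (√(7225 + 8836) - 29281)/(21319 - 27699) = (√16061 - 29281)/(-6380) = (-29281 + √16061)*(-1/6380) = 29281/6380 - √16061/6380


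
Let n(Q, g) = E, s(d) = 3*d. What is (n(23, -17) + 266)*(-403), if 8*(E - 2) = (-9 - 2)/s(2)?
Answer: -5179759/48 ≈ -1.0791e+5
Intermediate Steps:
E = 85/48 (E = 2 + ((-9 - 2)/((3*2)))/8 = 2 + (-11/6)/8 = 2 + (-11*1/6)/8 = 2 + (1/8)*(-11/6) = 2 - 11/48 = 85/48 ≈ 1.7708)
n(Q, g) = 85/48
(n(23, -17) + 266)*(-403) = (85/48 + 266)*(-403) = (12853/48)*(-403) = -5179759/48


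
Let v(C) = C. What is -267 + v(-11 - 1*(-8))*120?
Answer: -627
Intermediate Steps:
-267 + v(-11 - 1*(-8))*120 = -267 + (-11 - 1*(-8))*120 = -267 + (-11 + 8)*120 = -267 - 3*120 = -267 - 360 = -627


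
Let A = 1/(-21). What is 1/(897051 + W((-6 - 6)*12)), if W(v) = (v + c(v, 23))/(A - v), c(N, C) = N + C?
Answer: 3023/2711779608 ≈ 1.1148e-6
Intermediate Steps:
c(N, C) = C + N
A = -1/21 ≈ -0.047619
W(v) = (23 + 2*v)/(-1/21 - v) (W(v) = (v + (23 + v))/(-1/21 - v) = (23 + 2*v)/(-1/21 - v))
1/(897051 + W((-6 - 6)*12)) = 1/(897051 + 21*(-23 - 2*(-6 - 6)*12)/(1 + 21*((-6 - 6)*12))) = 1/(897051 + 21*(-23 - (-24)*12)/(1 + 21*(-12*12))) = 1/(897051 + 21*(-23 - 2*(-144))/(1 + 21*(-144))) = 1/(897051 + 21*(-23 + 288)/(1 - 3024)) = 1/(897051 + 21*265/(-3023)) = 1/(897051 + 21*(-1/3023)*265) = 1/(897051 - 5565/3023) = 1/(2711779608/3023) = 3023/2711779608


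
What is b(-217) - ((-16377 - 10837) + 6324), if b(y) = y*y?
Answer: 67979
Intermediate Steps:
b(y) = y²
b(-217) - ((-16377 - 10837) + 6324) = (-217)² - ((-16377 - 10837) + 6324) = 47089 - (-27214 + 6324) = 47089 - 1*(-20890) = 47089 + 20890 = 67979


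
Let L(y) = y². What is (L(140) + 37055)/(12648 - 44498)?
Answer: -11331/6370 ≈ -1.7788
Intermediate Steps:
(L(140) + 37055)/(12648 - 44498) = (140² + 37055)/(12648 - 44498) = (19600 + 37055)/(-31850) = 56655*(-1/31850) = -11331/6370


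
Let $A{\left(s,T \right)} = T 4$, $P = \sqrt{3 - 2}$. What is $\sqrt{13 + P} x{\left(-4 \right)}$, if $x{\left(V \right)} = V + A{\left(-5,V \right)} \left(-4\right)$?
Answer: $60 \sqrt{14} \approx 224.5$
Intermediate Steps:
$P = 1$ ($P = \sqrt{1} = 1$)
$A{\left(s,T \right)} = 4 T$
$x{\left(V \right)} = - 15 V$ ($x{\left(V \right)} = V + 4 V \left(-4\right) = V - 16 V = - 15 V$)
$\sqrt{13 + P} x{\left(-4 \right)} = \sqrt{13 + 1} \left(\left(-15\right) \left(-4\right)\right) = \sqrt{14} \cdot 60 = 60 \sqrt{14}$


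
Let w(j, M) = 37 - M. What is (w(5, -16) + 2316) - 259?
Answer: 2110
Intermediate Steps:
(w(5, -16) + 2316) - 259 = ((37 - 1*(-16)) + 2316) - 259 = ((37 + 16) + 2316) - 259 = (53 + 2316) - 259 = 2369 - 259 = 2110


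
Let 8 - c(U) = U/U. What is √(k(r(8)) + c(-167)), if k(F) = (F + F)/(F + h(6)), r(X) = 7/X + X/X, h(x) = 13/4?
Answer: √12997/41 ≈ 2.7806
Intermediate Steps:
c(U) = 7 (c(U) = 8 - U/U = 8 - 1*1 = 8 - 1 = 7)
h(x) = 13/4 (h(x) = 13*(¼) = 13/4)
r(X) = 1 + 7/X (r(X) = 7/X + 1 = 1 + 7/X)
k(F) = 2*F/(13/4 + F) (k(F) = (F + F)/(F + 13/4) = (2*F)/(13/4 + F) = 2*F/(13/4 + F))
√(k(r(8)) + c(-167)) = √(8*((7 + 8)/8)/(13 + 4*((7 + 8)/8)) + 7) = √(8*((⅛)*15)/(13 + 4*((⅛)*15)) + 7) = √(8*(15/8)/(13 + 4*(15/8)) + 7) = √(8*(15/8)/(13 + 15/2) + 7) = √(8*(15/8)/(41/2) + 7) = √(8*(15/8)*(2/41) + 7) = √(30/41 + 7) = √(317/41) = √12997/41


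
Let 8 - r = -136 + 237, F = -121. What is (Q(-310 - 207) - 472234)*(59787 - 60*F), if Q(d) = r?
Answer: -31668108369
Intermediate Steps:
r = -93 (r = 8 - (-136 + 237) = 8 - 1*101 = 8 - 101 = -93)
Q(d) = -93
(Q(-310 - 207) - 472234)*(59787 - 60*F) = (-93 - 472234)*(59787 - 60*(-121)) = -472327*(59787 + 7260) = -472327*67047 = -31668108369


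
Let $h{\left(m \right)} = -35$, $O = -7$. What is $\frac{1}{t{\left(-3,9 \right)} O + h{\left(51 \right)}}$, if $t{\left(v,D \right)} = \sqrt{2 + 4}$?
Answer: $- \frac{5}{133} + \frac{\sqrt{6}}{133} \approx -0.019177$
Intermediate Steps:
$t{\left(v,D \right)} = \sqrt{6}$
$\frac{1}{t{\left(-3,9 \right)} O + h{\left(51 \right)}} = \frac{1}{\sqrt{6} \left(-7\right) - 35} = \frac{1}{- 7 \sqrt{6} - 35} = \frac{1}{-35 - 7 \sqrt{6}}$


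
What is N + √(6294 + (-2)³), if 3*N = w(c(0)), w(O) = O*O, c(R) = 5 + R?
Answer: 25/3 + √6286 ≈ 87.618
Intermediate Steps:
w(O) = O²
N = 25/3 (N = (5 + 0)²/3 = (⅓)*5² = (⅓)*25 = 25/3 ≈ 8.3333)
N + √(6294 + (-2)³) = 25/3 + √(6294 + (-2)³) = 25/3 + √(6294 - 8) = 25/3 + √6286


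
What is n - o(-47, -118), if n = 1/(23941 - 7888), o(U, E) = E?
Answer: 1894255/16053 ≈ 118.00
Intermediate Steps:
n = 1/16053 ≈ 6.2294e-5
n - o(-47, -118) = 1/16053 - 1*(-118) = 1/16053 + 118 = 1894255/16053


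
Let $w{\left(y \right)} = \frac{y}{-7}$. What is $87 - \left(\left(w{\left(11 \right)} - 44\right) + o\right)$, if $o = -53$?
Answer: $\frac{1299}{7} \approx 185.57$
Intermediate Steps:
$w{\left(y \right)} = - \frac{y}{7}$ ($w{\left(y \right)} = y \left(- \frac{1}{7}\right) = - \frac{y}{7}$)
$87 - \left(\left(w{\left(11 \right)} - 44\right) + o\right) = 87 - \left(\left(\left(- \frac{1}{7}\right) 11 - 44\right) - 53\right) = 87 - \left(\left(- \frac{11}{7} - 44\right) - 53\right) = 87 - \left(- \frac{319}{7} - 53\right) = 87 - - \frac{690}{7} = 87 + \frac{690}{7} = \frac{1299}{7}$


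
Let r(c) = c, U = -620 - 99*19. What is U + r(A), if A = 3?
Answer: -2498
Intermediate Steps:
U = -2501 (U = -620 - 1881 = -2501)
U + r(A) = -2501 + 3 = -2498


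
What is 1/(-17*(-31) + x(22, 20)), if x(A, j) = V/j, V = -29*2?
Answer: 10/5241 ≈ 0.0019080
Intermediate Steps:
V = -58
x(A, j) = -58/j
1/(-17*(-31) + x(22, 20)) = 1/(-17*(-31) - 58/20) = 1/(527 - 58*1/20) = 1/(527 - 29/10) = 1/(5241/10) = 10/5241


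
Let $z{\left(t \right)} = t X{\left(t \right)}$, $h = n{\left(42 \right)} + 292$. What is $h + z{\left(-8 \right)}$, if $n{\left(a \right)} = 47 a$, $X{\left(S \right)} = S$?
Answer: $2330$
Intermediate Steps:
$h = 2266$ ($h = 47 \cdot 42 + 292 = 1974 + 292 = 2266$)
$z{\left(t \right)} = t^{2}$ ($z{\left(t \right)} = t t = t^{2}$)
$h + z{\left(-8 \right)} = 2266 + \left(-8\right)^{2} = 2266 + 64 = 2330$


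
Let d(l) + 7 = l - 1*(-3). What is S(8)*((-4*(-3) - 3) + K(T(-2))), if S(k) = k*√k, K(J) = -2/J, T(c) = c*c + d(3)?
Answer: 400*√2/3 ≈ 188.56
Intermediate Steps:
d(l) = -4 + l (d(l) = -7 + (l - 1*(-3)) = -7 + (l + 3) = -7 + (3 + l) = -4 + l)
T(c) = -1 + c² (T(c) = c*c + (-4 + 3) = c² - 1 = -1 + c²)
S(k) = k^(3/2)
S(8)*((-4*(-3) - 3) + K(T(-2))) = 8^(3/2)*((-4*(-3) - 3) - 2/(-1 + (-2)²)) = (16*√2)*((12 - 3) - 2/(-1 + 4)) = (16*√2)*(9 - 2/3) = (16*√2)*(9 - 2*⅓) = (16*√2)*(9 - ⅔) = (16*√2)*(25/3) = 400*√2/3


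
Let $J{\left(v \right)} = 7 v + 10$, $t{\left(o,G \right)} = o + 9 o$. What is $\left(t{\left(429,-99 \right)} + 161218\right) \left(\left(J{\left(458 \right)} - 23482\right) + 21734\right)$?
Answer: $242965744$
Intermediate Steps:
$t{\left(o,G \right)} = 10 o$
$J{\left(v \right)} = 10 + 7 v$
$\left(t{\left(429,-99 \right)} + 161218\right) \left(\left(J{\left(458 \right)} - 23482\right) + 21734\right) = \left(10 \cdot 429 + 161218\right) \left(\left(\left(10 + 7 \cdot 458\right) - 23482\right) + 21734\right) = \left(4290 + 161218\right) \left(\left(\left(10 + 3206\right) - 23482\right) + 21734\right) = 165508 \left(\left(3216 - 23482\right) + 21734\right) = 165508 \left(-20266 + 21734\right) = 165508 \cdot 1468 = 242965744$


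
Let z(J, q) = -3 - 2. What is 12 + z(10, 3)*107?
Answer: -523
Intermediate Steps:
z(J, q) = -5
12 + z(10, 3)*107 = 12 - 5*107 = 12 - 535 = -523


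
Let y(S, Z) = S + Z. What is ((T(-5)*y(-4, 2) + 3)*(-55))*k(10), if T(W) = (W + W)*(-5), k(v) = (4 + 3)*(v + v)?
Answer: 746900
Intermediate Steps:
k(v) = 14*v (k(v) = 7*(2*v) = 14*v)
T(W) = -10*W (T(W) = (2*W)*(-5) = -10*W)
((T(-5)*y(-4, 2) + 3)*(-55))*k(10) = (((-10*(-5))*(-4 + 2) + 3)*(-55))*(14*10) = ((50*(-2) + 3)*(-55))*140 = ((-100 + 3)*(-55))*140 = -97*(-55)*140 = 5335*140 = 746900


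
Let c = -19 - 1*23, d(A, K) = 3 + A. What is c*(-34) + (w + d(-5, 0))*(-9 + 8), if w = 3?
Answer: 1427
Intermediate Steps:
c = -42 (c = -19 - 23 = -42)
c*(-34) + (w + d(-5, 0))*(-9 + 8) = -42*(-34) + (3 + (3 - 5))*(-9 + 8) = 1428 + (3 - 2)*(-1) = 1428 + 1*(-1) = 1428 - 1 = 1427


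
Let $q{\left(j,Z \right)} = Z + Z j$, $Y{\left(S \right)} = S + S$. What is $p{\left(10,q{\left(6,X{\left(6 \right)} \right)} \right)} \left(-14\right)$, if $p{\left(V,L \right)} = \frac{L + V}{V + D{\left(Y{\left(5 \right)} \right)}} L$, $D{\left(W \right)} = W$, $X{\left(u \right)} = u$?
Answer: $- \frac{7644}{5} \approx -1528.8$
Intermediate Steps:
$Y{\left(S \right)} = 2 S$
$p{\left(V,L \right)} = \frac{L \left(L + V\right)}{10 + V}$ ($p{\left(V,L \right)} = \frac{L + V}{V + 2 \cdot 5} L = \frac{L + V}{V + 10} L = \frac{L + V}{10 + V} L = \frac{L \left(L + V\right)}{10 + V}$)
$p{\left(10,q{\left(6,X{\left(6 \right)} \right)} \right)} \left(-14\right) = \frac{6 \left(1 + 6\right) \left(6 \left(1 + 6\right) + 10\right)}{10 + 10} \left(-14\right) = \frac{6 \cdot 7 \left(6 \cdot 7 + 10\right)}{20} \left(-14\right) = 42 \cdot \frac{1}{20} \left(42 + 10\right) \left(-14\right) = 42 \cdot \frac{1}{20} \cdot 52 \left(-14\right) = \frac{546}{5} \left(-14\right) = - \frac{7644}{5}$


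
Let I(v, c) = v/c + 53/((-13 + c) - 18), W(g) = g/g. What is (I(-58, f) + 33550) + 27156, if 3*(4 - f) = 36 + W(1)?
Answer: 179099257/2950 ≈ 60712.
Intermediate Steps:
W(g) = 1
f = -25/3 (f = 4 - (36 + 1)/3 = 4 - 1/3*37 = 4 - 37/3 = -25/3 ≈ -8.3333)
I(v, c) = 53/(-31 + c) + v/c (I(v, c) = v/c + 53/(-31 + c) = 53/(-31 + c) + v/c)
(I(-58, f) + 33550) + 27156 = ((-31*(-58) + 53*(-25/3) - 25/3*(-58))/((-25/3)*(-31 - 25/3)) + 33550) + 27156 = (-3*(1798 - 1325/3 + 1450/3)/(25*(-118/3)) + 33550) + 27156 = (-3/25*(-3/118)*5519/3 + 33550) + 27156 = (16557/2950 + 33550) + 27156 = 98989057/2950 + 27156 = 179099257/2950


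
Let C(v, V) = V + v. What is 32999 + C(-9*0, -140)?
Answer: 32859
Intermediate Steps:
32999 + C(-9*0, -140) = 32999 + (-140 - 9*0) = 32999 + (-140 + 0) = 32999 - 140 = 32859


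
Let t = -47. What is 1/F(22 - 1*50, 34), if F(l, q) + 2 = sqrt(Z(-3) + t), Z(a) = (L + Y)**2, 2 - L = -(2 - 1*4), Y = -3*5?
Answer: 1/87 + sqrt(178)/174 ≈ 0.088171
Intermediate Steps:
Y = -15
L = 0 (L = 2 - (-1)*(2 - 1*4) = 2 - (-1)*(2 - 4) = 2 - (-1)*(-2) = 2 - 1*2 = 2 - 2 = 0)
Z(a) = 225 (Z(a) = (0 - 15)**2 = (-15)**2 = 225)
F(l, q) = -2 + sqrt(178) (F(l, q) = -2 + sqrt(225 - 47) = -2 + sqrt(178))
1/F(22 - 1*50, 34) = 1/(-2 + sqrt(178))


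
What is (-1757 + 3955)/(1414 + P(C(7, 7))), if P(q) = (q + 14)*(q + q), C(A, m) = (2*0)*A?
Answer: 157/101 ≈ 1.5545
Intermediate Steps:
C(A, m) = 0 (C(A, m) = 0*A = 0)
P(q) = 2*q*(14 + q) (P(q) = (14 + q)*(2*q) = 2*q*(14 + q))
(-1757 + 3955)/(1414 + P(C(7, 7))) = (-1757 + 3955)/(1414 + 2*0*(14 + 0)) = 2198/(1414 + 2*0*14) = 2198/(1414 + 0) = 2198/1414 = 2198*(1/1414) = 157/101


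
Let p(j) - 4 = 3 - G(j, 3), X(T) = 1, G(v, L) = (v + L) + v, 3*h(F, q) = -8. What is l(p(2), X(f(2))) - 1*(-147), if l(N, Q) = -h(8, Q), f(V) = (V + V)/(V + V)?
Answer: 449/3 ≈ 149.67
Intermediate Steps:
h(F, q) = -8/3 (h(F, q) = (1/3)*(-8) = -8/3)
f(V) = 1 (f(V) = (2*V)/((2*V)) = (2*V)*(1/(2*V)) = 1)
G(v, L) = L + 2*v (G(v, L) = (L + v) + v = L + 2*v)
p(j) = 4 - 2*j (p(j) = 4 + (3 - (3 + 2*j)) = 4 + (3 + (-3 - 2*j)) = 4 - 2*j)
l(N, Q) = 8/3 (l(N, Q) = -1*(-8/3) = 8/3)
l(p(2), X(f(2))) - 1*(-147) = 8/3 - 1*(-147) = 8/3 + 147 = 449/3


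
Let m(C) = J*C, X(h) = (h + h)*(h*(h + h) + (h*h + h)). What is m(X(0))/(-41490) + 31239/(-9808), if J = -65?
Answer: -31239/9808 ≈ -3.1851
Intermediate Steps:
X(h) = 2*h*(h + 3*h²) (X(h) = (2*h)*(h*(2*h) + (h² + h)) = (2*h)*(2*h² + (h + h²)) = (2*h)*(h + 3*h²) = 2*h*(h + 3*h²))
m(C) = -65*C
m(X(0))/(-41490) + 31239/(-9808) = -65*0²*(2 + 6*0)/(-41490) + 31239/(-9808) = -0*(2 + 0)*(-1/41490) + 31239*(-1/9808) = -0*2*(-1/41490) - 31239/9808 = -65*0*(-1/41490) - 31239/9808 = 0*(-1/41490) - 31239/9808 = 0 - 31239/9808 = -31239/9808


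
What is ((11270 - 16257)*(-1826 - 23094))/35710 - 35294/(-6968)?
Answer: 43360789773/12441364 ≈ 3485.2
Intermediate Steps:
((11270 - 16257)*(-1826 - 23094))/35710 - 35294/(-6968) = -4987*(-24920)*(1/35710) - 35294*(-1/6968) = 124276040*(1/35710) + 17647/3484 = 12427604/3571 + 17647/3484 = 43360789773/12441364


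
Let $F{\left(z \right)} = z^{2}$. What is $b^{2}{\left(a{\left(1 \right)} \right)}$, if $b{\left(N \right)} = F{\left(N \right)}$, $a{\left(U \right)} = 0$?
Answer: $0$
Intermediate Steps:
$b{\left(N \right)} = N^{2}$
$b^{2}{\left(a{\left(1 \right)} \right)} = \left(0^{2}\right)^{2} = 0^{2} = 0$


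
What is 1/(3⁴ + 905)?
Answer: 1/986 ≈ 0.0010142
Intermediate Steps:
1/(3⁴ + 905) = 1/(81 + 905) = 1/986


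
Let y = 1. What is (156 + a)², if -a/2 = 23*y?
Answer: 12100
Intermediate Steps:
a = -46 ≈ -46.000
(156 + a)² = (156 - 46)² = 110² = 12100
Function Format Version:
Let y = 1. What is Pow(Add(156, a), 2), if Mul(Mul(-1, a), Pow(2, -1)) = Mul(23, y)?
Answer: 12100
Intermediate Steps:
a = -46 (a = Mul(-2, Mul(23, 1)) = Mul(-2, 23) = -46)
Pow(Add(156, a), 2) = Pow(Add(156, -46), 2) = Pow(110, 2) = 12100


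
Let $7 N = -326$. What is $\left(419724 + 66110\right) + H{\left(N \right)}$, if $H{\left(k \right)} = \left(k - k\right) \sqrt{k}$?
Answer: $485834$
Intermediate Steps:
$N = - \frac{326}{7}$ ($N = \frac{1}{7} \left(-326\right) = - \frac{326}{7} \approx -46.571$)
$H{\left(k \right)} = 0$ ($H{\left(k \right)} = 0 \sqrt{k} = 0$)
$\left(419724 + 66110\right) + H{\left(N \right)} = \left(419724 + 66110\right) + 0 = 485834 + 0 = 485834$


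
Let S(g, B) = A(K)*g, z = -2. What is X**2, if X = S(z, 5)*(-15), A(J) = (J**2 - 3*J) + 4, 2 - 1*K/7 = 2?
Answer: 14400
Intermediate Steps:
K = 0 (K = 14 - 7*2 = 14 - 14 = 0)
A(J) = 4 + J**2 - 3*J
S(g, B) = 4*g (S(g, B) = (4 + 0**2 - 3*0)*g = (4 + 0 + 0)*g = 4*g)
X = 120 (X = (4*(-2))*(-15) = -8*(-15) = 120)
X**2 = 120**2 = 14400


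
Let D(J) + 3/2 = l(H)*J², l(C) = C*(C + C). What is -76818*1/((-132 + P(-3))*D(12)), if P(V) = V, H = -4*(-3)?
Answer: 51212/3732345 ≈ 0.013721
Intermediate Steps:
H = 12
l(C) = 2*C² (l(C) = C*(2*C) = 2*C²)
D(J) = -3/2 + 288*J² (D(J) = -3/2 + (2*12²)*J² = -3/2 + (2*144)*J² = -3/2 + 288*J²)
-76818*1/((-132 + P(-3))*D(12)) = -76818*1/((-132 - 3)*(-3/2 + 288*12²)) = -76818*(-1/(135*(-3/2 + 288*144))) = -76818*(-1/(135*(-3/2 + 41472))) = -76818/((-135*82941/2)) = -76818/(-11197035/2) = -76818*(-2/11197035) = 51212/3732345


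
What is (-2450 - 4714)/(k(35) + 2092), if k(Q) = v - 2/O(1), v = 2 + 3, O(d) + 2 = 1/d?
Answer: -7164/2099 ≈ -3.4131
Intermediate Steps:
O(d) = -2 + 1/d
v = 5
k(Q) = 7 (k(Q) = 5 - 2/(-2 + 1/1) = 5 - 2/(-2 + 1) = 5 - 2/(-1) = 5 - 2*(-1) = 5 + 2 = 7)
(-2450 - 4714)/(k(35) + 2092) = (-2450 - 4714)/(7 + 2092) = -7164/2099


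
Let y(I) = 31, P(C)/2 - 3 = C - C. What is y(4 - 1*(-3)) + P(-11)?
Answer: 37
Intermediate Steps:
P(C) = 6 (P(C) = 6 + 2*(C - C) = 6 + 2*0 = 6 + 0 = 6)
y(4 - 1*(-3)) + P(-11) = 31 + 6 = 37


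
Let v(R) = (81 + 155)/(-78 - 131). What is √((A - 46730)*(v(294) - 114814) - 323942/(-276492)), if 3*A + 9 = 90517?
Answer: √176373017946149154178642/9631138 ≈ 43605.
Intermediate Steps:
A = 90508/3 (A = -3 + (⅓)*90517 = -3 + 90517/3 = 90508/3 ≈ 30169.)
v(R) = -236/209 (v(R) = 236/(-209) = 236*(-1/209) = -236/209)
√((A - 46730)*(v(294) - 114814) - 323942/(-276492)) = √((90508/3 - 46730)*(-236/209 - 114814) - 323942/(-276492)) = √(-49682/3*(-23996362/209) - 323942*(-1/276492)) = √(1192187256884/627 + 161971/138246) = √(18312791068526809/9631138) = √176373017946149154178642/9631138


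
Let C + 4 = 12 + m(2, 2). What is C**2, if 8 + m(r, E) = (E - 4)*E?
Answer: 16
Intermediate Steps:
m(r, E) = -8 + E*(-4 + E) (m(r, E) = -8 + (E - 4)*E = -8 + (-4 + E)*E = -8 + E*(-4 + E))
C = -4 (C = -4 + (12 + (-8 + 2**2 - 4*2)) = -4 + (12 + (-8 + 4 - 8)) = -4 + (12 - 12) = -4 + 0 = -4)
C**2 = (-4)**2 = 16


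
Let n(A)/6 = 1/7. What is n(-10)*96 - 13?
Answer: 485/7 ≈ 69.286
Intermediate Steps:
n(A) = 6/7
n(-10)*96 - 13 = (6/7)*96 - 13 = 576/7 - 13 = 485/7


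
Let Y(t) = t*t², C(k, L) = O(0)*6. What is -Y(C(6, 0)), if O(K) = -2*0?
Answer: 0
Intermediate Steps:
O(K) = 0
C(k, L) = 0 (C(k, L) = 0*6 = 0)
Y(t) = t³
-Y(C(6, 0)) = -1*0³ = -1*0 = 0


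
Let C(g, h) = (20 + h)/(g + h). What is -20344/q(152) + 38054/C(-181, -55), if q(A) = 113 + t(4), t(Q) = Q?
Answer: 1050035008/4095 ≈ 2.5642e+5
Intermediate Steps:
C(g, h) = (20 + h)/(g + h)
q(A) = 117 (q(A) = 113 + 4 = 117)
-20344/q(152) + 38054/C(-181, -55) = -20344/117 + 38054/(((20 - 55)/(-181 - 55))) = -20344*1/117 + 38054/((-35/(-236))) = -20344/117 + 38054/((-1/236*(-35))) = -20344/117 + 38054/(35/236) = -20344/117 + 38054*(236/35) = -20344/117 + 8980744/35 = 1050035008/4095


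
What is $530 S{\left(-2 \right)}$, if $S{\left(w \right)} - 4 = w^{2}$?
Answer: $4240$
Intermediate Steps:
$S{\left(w \right)} = 4 + w^{2}$
$530 S{\left(-2 \right)} = 530 \left(4 + \left(-2\right)^{2}\right) = 530 \left(4 + 4\right) = 530 \cdot 8 = 4240$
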